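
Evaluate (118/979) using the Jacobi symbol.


Compute (118/979) via quadratic reciprocity:
  pull out 2: (2/979) = -1  (since 979 mod 8 = 3)
  reciprocity: (59/979) -> -(979/59)
  reduce: (35/59)
  reciprocity: (35/59) -> -(59/35)
  reduce: (24/35)
  pull out 2: (2/35) = -1  (since 35 mod 8 = 3)
  pull out 2: (2/35) = -1  (since 35 mod 8 = 3)
  pull out 2: (2/35) = -1  (since 35 mod 8 = 3)
  reciprocity: (3/35) -> -(35/3)
  reduce: (2/3)
  pull out 2: (2/3) = -1  (since 3 mod 8 = 3)
  (1/3) = 1
Product of signs = 1

1


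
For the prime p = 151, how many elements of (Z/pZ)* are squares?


For prime p, the number of non-zero quadratic residues is (p-1)/2.
= (151-1)/2
= 75

75


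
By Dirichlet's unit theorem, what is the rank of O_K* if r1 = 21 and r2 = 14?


By Dirichlet's unit theorem:
rank = r1 + r2 - 1
= 21 + 14 - 1
= 34

34


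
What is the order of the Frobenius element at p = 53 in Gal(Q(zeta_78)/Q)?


The Frobenius at p in Gal(Q(zeta_n)/Q) = (Z/nZ)* is the class of p, so its order is ord_78(53), the smallest k >= 1 with 53^k = 1 mod 78.
n = 78 = 2 * 3 * 13, phi(78) = 24; the order divides phi(n).
Divisors of 24: 1, 2, 3, 4, 6, 8, 12, 24
Repeated squaring mod 78: 53^1 = 53, 53^2 = 1, 53^4 = 1, 53^8 = 1, 53^16 = 1
Test divisors in increasing order:
  k=1: 53^1 = 53 mod 78
  k=2: 53^2 = 1 mod 78  <- first divisor giving 1
Order = 2

2


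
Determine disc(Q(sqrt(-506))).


For K = Q(sqrt(d)) with d squarefree: disc(K) = d if d = 1 mod 4, and disc(K) = 4d if d = 2 or 3 mod 4.
Here d = -506, and d mod 4 = 2.
d = 2 mod 4, not 1 (O_K = Z[sqrt(d)]), so disc(K) = 4d = 4 * (-506) = -2024

-2024


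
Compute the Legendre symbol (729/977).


p = 977 is prime, so compute (729/977) with the reciprocity algorithm (Jacobi-symbol steps: pull out 2s via (2/n), flip via reciprocity, reduce):
  reciprocity: (729/977) -> +(977/729)
  reduce: (248/729)
  pull out 2: (2/729) = +1  (since 729 mod 8 = 1)
  pull out 2: (2/729) = +1  (since 729 mod 8 = 1)
  pull out 2: (2/729) = +1  (since 729 mod 8 = 1)
  reciprocity: (31/729) -> +(729/31)
  reduce: (16/31)
  pull out 2: (2/31) = +1  (since 31 mod 8 = 7)
  pull out 2: (2/31) = +1  (since 31 mod 8 = 7)
  pull out 2: (2/31) = +1  (since 31 mod 8 = 7)
  pull out 2: (2/31) = +1  (since 31 mod 8 = 7)
  (1/31) = 1
Product of signs = 1
(729/977) = 1

1


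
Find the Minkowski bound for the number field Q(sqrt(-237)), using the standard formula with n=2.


d = -237, d mod 4 = 3, so disc(K) = 4d = -948; |disc(K)| = 948
Imaginary quadratic field, so n = 2, s = r2 = 1, r1 = 0
M = (n!/n^n) * (4/pi)^s * sqrt(|disc(K)|) = (2!/2^2) * (4/pi)^1 * sqrt(948)
= 0.5 * 1.273240 * 30.789609
= 19.6013

19.6013


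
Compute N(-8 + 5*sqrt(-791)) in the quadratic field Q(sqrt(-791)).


N(a + b*sqrt(d)) = a^2 - d*b^2
= (-8)^2 - (-791)*(5)^2
= 64 + 19775
= 19839

19839


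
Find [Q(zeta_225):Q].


The degree equals Euler's totient phi(225).
225 = 3^2 * 5^2
phi(225) = 120

120


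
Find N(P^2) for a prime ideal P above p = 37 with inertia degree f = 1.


N(P^a) = p^(a*f)
= 37^(2*1)
= 37^2
= 1369

1369


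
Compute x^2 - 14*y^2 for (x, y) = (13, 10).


x^2 - d*y^2
= 13^2 - 14*10^2
= 169 - 1400
= -1231

-1231


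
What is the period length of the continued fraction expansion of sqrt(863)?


Run the CF algorithm for sqrt(863).
a_0 = floor(sqrt(863)) = 29; set m_0=0, q_0=1.
Recurrence: m' = q*a - m,  q' = (d - m'^2)/q,  a' = floor((a_0 + m')/q').
  step 1: m=29, q=22, a=2
  step 2: m=15, q=29, a=1
  step 3: m=14, q=23, a=1
  step 4: m=9, q=34, a=1
  step 5: m=25, q=7, a=7
  step 6: m=24, q=41, a=1
  step 7: m=17, q=14, a=3
  step 8: m=25, q=17, a=3
  step 9: m=26, q=11, a=5
  step 10: m=29, q=2, a=29
  step 11: m=29, q=11, a=5
  step 12: m=26, q=17, a=3
  step 13: m=25, q=14, a=3
  step 14: m=17, q=41, a=1
  step 15: m=24, q=7, a=7
  step 16: m=25, q=34, a=1
  step 17: m=9, q=23, a=1
  step 18: m=14, q=29, a=1
  step 19: m=15, q=22, a=2
  step 20: m=29, q=1, a=58
a_20 = 2*a_0 = 58, so the period closes here.
sqrt(863) = [29; 2, 1, 1, 1, 7, 1, 3, 3, 5, 29, 5, 3, 3, 1, 7, 1, 1, 1, 2, 58]
Period length = 20

20


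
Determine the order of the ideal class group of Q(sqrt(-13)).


K = Q(sqrt(-13)). d mod 4 = 3, so D = disc(K) = 4d = -52
h(K) equals the number of primitive reduced positive-definite forms (a, b, c) = a*x^2 + b*x*y + c*y^2 with b^2 - 4ac = D,
where reduced means |b| <= a <= c, with b >= 0 whenever |b| = a or a = c, and primitive means gcd(a, b, c) = 1.
Reduced forces 3a^2 <= |D| = 52, so 1 <= a <= 4; b must have the parity of D, and c = (b^2 - D)/(4a) must be an integer >= a.
Enumerate a = 1..4, b in [-a, a]:
  a=1: (1, 0, 13)  [1]
  a=2: (2, 2, 7)  [1]
  a=3..4: none
Total reduced forms: 1 + 1 = 2
h = 2

2


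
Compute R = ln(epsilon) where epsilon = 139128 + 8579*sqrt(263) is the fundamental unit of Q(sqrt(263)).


epsilon = 139128 + 8579*sqrt(263)
= 278256.0000
R = ln(278256.0000)
= 12.5363

12.5363


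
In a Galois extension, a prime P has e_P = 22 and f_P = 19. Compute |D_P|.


|D_P| = e * f
= 22 * 19
= 418

418


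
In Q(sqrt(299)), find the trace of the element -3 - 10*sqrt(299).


Tr(a + b*sqrt(d)) = (a + b*sqrt(d)) + (a - b*sqrt(d)) = 2a
= 2 * (-3)
= -6

-6


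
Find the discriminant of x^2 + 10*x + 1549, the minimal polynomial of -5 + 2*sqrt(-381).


The element -5 + 2*sqrt(-381) has minimal polynomial:
x^2 + 10*x + 1549
Discriminant = (10)^2 - 4*(1549)
= 100 - 6196
= -6096

-6096


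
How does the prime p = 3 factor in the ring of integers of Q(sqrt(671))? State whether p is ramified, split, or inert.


K = Q(sqrt(671)). Since d mod 4 = 3, disc(K) = 2684.
Check p | disc: 2684 mod 3 = 2.
p does not divide disc. Compute Legendre symbol (d/p):
2^((3-1)/2) mod 3 = -1
(d/p) = -1, so p is inert: (p) stays prime with e=1, f=2, g=1.
Therefore p is inert.

inert


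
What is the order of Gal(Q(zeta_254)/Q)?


|Gal(Q(zeta_254)/Q)| = phi(254)
= 126

126


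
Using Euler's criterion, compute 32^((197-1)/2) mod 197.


p = 197 is prime and the exponent is (p-1)/2 = 98, so by Euler's criterion 32^98 = (32/197) = +1 or -1 mod 197.
Compute by square-and-multiply:
  98 = 64 + 32 + 2 (binary 1100010)
  Repeated squaring mod 197: 32^1 = 32, 32^2 = 39, 32^4 = 142, 32^8 = 70, 32^16 = 172, 32^32 = 34, 32^64 = 171
  32^98 = 32^64 * 32^32 * 32^2 = 171 * 34 * 39 mod 197
    171 * 34 = 5814 = 101 mod 197
    101 * 39 = 3939 = 196 mod 197
  32^98 = 196 mod 197
Result 196 = p - 1 = -1 mod 197: 32 is a quadratic non-residue mod 197. As a residue in [0, p-1] the value is 196.
32^98 mod 197 = 196

196


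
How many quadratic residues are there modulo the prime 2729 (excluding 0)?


For prime p, the number of non-zero quadratic residues is (p-1)/2.
= (2729-1)/2
= 1364

1364


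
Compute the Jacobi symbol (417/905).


Compute (417/905) via quadratic reciprocity:
  reciprocity: (417/905) -> +(905/417)
  reduce: (71/417)
  reciprocity: (71/417) -> +(417/71)
  reduce: (62/71)
  pull out 2: (2/71) = +1  (since 71 mod 8 = 7)
  reciprocity: (31/71) -> -(71/31)
  reduce: (9/31)
  reciprocity: (9/31) -> +(31/9)
  reduce: (4/9)
  pull out 2: (2/9) = +1  (since 9 mod 8 = 1)
  pull out 2: (2/9) = +1  (since 9 mod 8 = 1)
  (1/9) = 1
Product of signs = -1

-1


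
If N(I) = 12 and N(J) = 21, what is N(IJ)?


N(IJ) = N(I) * N(J)
= 12 * 21
= 252

252


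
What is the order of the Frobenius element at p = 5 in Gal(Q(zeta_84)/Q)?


The Frobenius at p in Gal(Q(zeta_n)/Q) = (Z/nZ)* is the class of p, so its order is ord_84(5), the smallest k >= 1 with 5^k = 1 mod 84.
n = 84 = 2^2 * 3 * 7, phi(84) = 24; the order divides phi(n).
Divisors of 24: 1, 2, 3, 4, 6, 8, 12, 24
Repeated squaring mod 84: 5^1 = 5, 5^2 = 25, 5^4 = 37, 5^8 = 25, 5^16 = 37
Test divisors in increasing order:
  k=1: 5^1 = 5 mod 84
  k=2: 5^2 = 25 mod 84
  k=3: 5^3 = 25 * 5 = 41 mod 84
  k=4: 5^4 = 37 mod 84
  k=6: 5^6 = 37 * 25 = 1 mod 84  <- first divisor giving 1
Order = 6

6


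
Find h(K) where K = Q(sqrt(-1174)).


K = Q(sqrt(-1174)). d mod 4 = 2, so D = disc(K) = 4d = -4696
h(K) equals the number of primitive reduced positive-definite forms (a, b, c) = a*x^2 + b*x*y + c*y^2 with b^2 - 4ac = D,
where reduced means |b| <= a <= c, with b >= 0 whenever |b| = a or a = c, and primitive means gcd(a, b, c) = 1.
Reduced forces 3a^2 <= |D| = 4696, so 1 <= a <= 39; b must have the parity of D, and c = (b^2 - D)/(4a) must be an integer >= a.
Enumerate a = 1..39, b in [-a, a]:
  a=1: (1, 0, 1174)  [1]
  a=2: (2, 0, 587)  [1]
  a=3..4: none
  a=5: (5, -2, 235), (5, 2, 235)  [2]
  a=6: none
  a=7: (7, -6, 169), (7, 6, 169)  [2]
  a=8..9: none
  a=10: (10, -8, 119), (10, 8, 119)  [2]
  a=11: (11, -10, 109), (11, 10, 109)  [2]
  a=12: none
  a=13: (13, -6, 91), (13, 6, 91)  [2]
  a=14: (14, -8, 85), (14, 8, 85)  [2]
  a=15..16: none
  a=17: (17, -8, 70), (17, 8, 70)  [2]
  a=18: none
  a=19: (19, -4, 62), (19, 4, 62)  [2]
  a=20..21: none
  a=22: (22, -12, 55), (22, 12, 55)  [2]
  a=23..24: none
  a=25: (25, -2, 47), (25, 2, 47)  [2]
  a=26: (26, -20, 49), (26, 20, 49)  [2]
  a=27..30: none
  a=31: (31, -4, 38), (31, 4, 38)  [2]
  a=32..33: none
  a=34: (34, -8, 35), (34, 8, 35)  [2]
  a=35: (35, -22, 37), (35, 22, 37)  [2]
  a=36..39: none
Total reduced forms: 1 + 1 + 2 + 2 + 2 + 2 + 2 + 2 + 2 + 2 + 2 + 2 + 2 + 2 + 2 + 2 = 30
h = 30

30


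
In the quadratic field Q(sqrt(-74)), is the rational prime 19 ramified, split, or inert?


K = Q(sqrt(-74)). Since d mod 4 = 2, disc(K) = -296.
Check p | disc: -296 mod 19 = 8.
p does not divide disc. Compute Legendre symbol (d/p):
2^((19-1)/2) mod 19 = -1
(d/p) = -1, so p is inert: (p) stays prime with e=1, f=2, g=1.
Therefore p is inert.

inert


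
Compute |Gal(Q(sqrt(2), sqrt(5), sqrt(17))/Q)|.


The 3 square roots of distinct primes are multiplicatively independent over Q,
so [K:Q] = 2^3 and Gal(K/Q) is isomorphic to (Z/2Z)^3.
|Gal| = 2^3 = 8

8


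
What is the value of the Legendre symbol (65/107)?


p = 107 is prime, so compute (65/107) with the reciprocity algorithm (Jacobi-symbol steps: pull out 2s via (2/n), flip via reciprocity, reduce):
  reciprocity: (65/107) -> +(107/65)
  reduce: (42/65)
  pull out 2: (2/65) = +1  (since 65 mod 8 = 1)
  reciprocity: (21/65) -> +(65/21)
  reduce: (2/21)
  pull out 2: (2/21) = -1  (since 21 mod 8 = 5)
  (1/21) = 1
Product of signs = -1
(65/107) = -1

-1


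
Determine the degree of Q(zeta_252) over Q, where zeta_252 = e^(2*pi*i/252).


The degree equals Euler's totient phi(252).
252 = 2^2 * 3^2 * 7
phi(252) = 72

72


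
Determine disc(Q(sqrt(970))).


For K = Q(sqrt(d)) with d squarefree: disc(K) = d if d = 1 mod 4, and disc(K) = 4d if d = 2 or 3 mod 4.
Here d = 970, and d mod 4 = 2.
d = 2 mod 4, not 1 (O_K = Z[sqrt(d)]), so disc(K) = 4d = 4 * (970) = 3880

3880


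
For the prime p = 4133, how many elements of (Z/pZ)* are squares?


For prime p, the number of non-zero quadratic residues is (p-1)/2.
= (4133-1)/2
= 2066

2066


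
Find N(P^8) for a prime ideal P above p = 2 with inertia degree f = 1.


N(P^a) = p^(a*f)
= 2^(8*1)
= 2^8
= 256

256


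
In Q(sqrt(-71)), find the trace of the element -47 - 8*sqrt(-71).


Tr(a + b*sqrt(d)) = (a + b*sqrt(d)) + (a - b*sqrt(d)) = 2a
= 2 * (-47)
= -94

-94


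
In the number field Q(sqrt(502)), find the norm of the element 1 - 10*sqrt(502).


N(a + b*sqrt(d)) = a^2 - d*b^2
= (1)^2 - (502)*(-10)^2
= 1 - 50200
= -50199

-50199


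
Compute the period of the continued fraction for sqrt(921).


Run the CF algorithm for sqrt(921).
a_0 = floor(sqrt(921)) = 30; set m_0=0, q_0=1.
Recurrence: m' = q*a - m,  q' = (d - m'^2)/q,  a' = floor((a_0 + m')/q').
  step 1: m=30, q=21, a=2
  step 2: m=12, q=37, a=1
  step 3: m=25, q=8, a=6
  step 4: m=23, q=49, a=1
  step 5: m=26, q=5, a=11
  step 6: m=29, q=16, a=3
  step 7: m=19, q=35, a=1
  step 8: m=16, q=19, a=2
  step 9: m=22, q=23, a=2
  step 10: m=24, q=15, a=3
  step 11: m=21, q=32, a=1
  step 12: m=11, q=25, a=1
  step 13: m=14, q=29, a=1
  step 14: m=15, q=24, a=1
  step 15: m=9, q=35, a=1
  step 16: m=26, q=7, a=8
  step 17: m=30, q=3, a=20
  step 18: m=30, q=7, a=8
  step 19: m=26, q=35, a=1
  step 20: m=9, q=24, a=1
  step 21: m=15, q=29, a=1
  step 22: m=14, q=25, a=1
  step 23: m=11, q=32, a=1
  step 24: m=21, q=15, a=3
  step 25: m=24, q=23, a=2
  step 26: m=22, q=19, a=2
  step 27: m=16, q=35, a=1
  step 28: m=19, q=16, a=3
  step 29: m=29, q=5, a=11
  step 30: m=26, q=49, a=1
  step 31: m=23, q=8, a=6
  step 32: m=25, q=37, a=1
  step 33: m=12, q=21, a=2
  step 34: m=30, q=1, a=60
a_34 = 2*a_0 = 60, so the period closes here.
sqrt(921) = [30; 2, 1, 6, 1, 11, 3, 1, 2, 2, 3, 1, 1, 1, 1, 1, 8, 20, 8, 1, 1, 1, 1, 1, 3, 2, 2, 1, 3, 11, 1, 6, 1, 2, 60]
Period length = 34

34


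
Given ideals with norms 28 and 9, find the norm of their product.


N(IJ) = N(I) * N(J)
= 28 * 9
= 252

252


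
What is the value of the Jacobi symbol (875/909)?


Compute (875/909) via quadratic reciprocity:
  reciprocity: (875/909) -> +(909/875)
  reduce: (34/875)
  pull out 2: (2/875) = -1  (since 875 mod 8 = 3)
  reciprocity: (17/875) -> +(875/17)
  reduce: (8/17)
  pull out 2: (2/17) = +1  (since 17 mod 8 = 1)
  pull out 2: (2/17) = +1  (since 17 mod 8 = 1)
  pull out 2: (2/17) = +1  (since 17 mod 8 = 1)
  (1/17) = 1
Product of signs = -1

-1


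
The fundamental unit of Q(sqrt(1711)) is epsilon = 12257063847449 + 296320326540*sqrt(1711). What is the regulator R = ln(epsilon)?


epsilon = 12257063847449 + 296320326540*sqrt(1711)
= 2.4514e+13
R = ln(2.4514e+13)
= 30.8303

30.8303


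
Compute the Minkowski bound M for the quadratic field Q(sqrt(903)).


d = 903, d mod 4 = 3, so disc(K) = 4d = 3612; |disc(K)| = 3612
Real quadratic field, so n = 2, s = r2 = 0, r1 = 2
M = (n!/n^n) * (4/pi)^s * sqrt(|disc(K)|) = (2!/2^2) * (4/pi)^0 * sqrt(3612)
= 0.5 * 1.000000 * 60.099917
= 30.0500

30.0500


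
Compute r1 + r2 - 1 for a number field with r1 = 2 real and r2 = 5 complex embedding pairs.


By Dirichlet's unit theorem:
rank = r1 + r2 - 1
= 2 + 5 - 1
= 6

6


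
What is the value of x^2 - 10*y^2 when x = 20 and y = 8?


x^2 - d*y^2
= 20^2 - 10*8^2
= 400 - 640
= -240

-240


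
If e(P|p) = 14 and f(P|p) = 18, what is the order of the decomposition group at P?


|D_P| = e * f
= 14 * 18
= 252

252


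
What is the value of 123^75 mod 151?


p = 151 is prime and the exponent is (p-1)/2 = 75, so by Euler's criterion 123^75 = (123/151) = +1 or -1 mod 151.
Compute by square-and-multiply:
  75 = 64 + 8 + 2 + 1 (binary 1001011)
  Repeated squaring mod 151: 123^1 = 123, 123^2 = 29, 123^4 = 86, 123^8 = 148, 123^16 = 9, 123^32 = 81, 123^64 = 68
  123^75 = 123^64 * 123^8 * 123^2 * 123^1 = 68 * 148 * 29 * 123 mod 151
    68 * 148 = 10064 = 98 mod 151
    98 * 29 = 2842 = 124 mod 151
    124 * 123 = 15252 = 1 mod 151
  123^75 = 1 mod 151
Result 1: 123 is a quadratic residue mod 151.
123^75 mod 151 = 1

1


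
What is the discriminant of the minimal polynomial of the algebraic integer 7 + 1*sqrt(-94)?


The element 7 + 1*sqrt(-94) has minimal polynomial:
x^2 - 14*x + 143
Discriminant = (-14)^2 - 4*(143)
= 196 - 572
= -376

-376


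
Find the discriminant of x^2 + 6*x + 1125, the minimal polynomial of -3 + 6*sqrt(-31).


The element -3 + 6*sqrt(-31) has minimal polynomial:
x^2 + 6*x + 1125
Discriminant = (6)^2 - 4*(1125)
= 36 - 4500
= -4464

-4464


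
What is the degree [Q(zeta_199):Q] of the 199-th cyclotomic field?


The degree equals Euler's totient phi(199).
199 = 199
phi(199) = 198

198


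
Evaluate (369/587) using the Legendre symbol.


p = 587 is prime, so compute (369/587) with the reciprocity algorithm (Jacobi-symbol steps: pull out 2s via (2/n), flip via reciprocity, reduce):
  reciprocity: (369/587) -> +(587/369)
  reduce: (218/369)
  pull out 2: (2/369) = +1  (since 369 mod 8 = 1)
  reciprocity: (109/369) -> +(369/109)
  reduce: (42/109)
  pull out 2: (2/109) = -1  (since 109 mod 8 = 5)
  reciprocity: (21/109) -> +(109/21)
  reduce: (4/21)
  pull out 2: (2/21) = -1  (since 21 mod 8 = 5)
  pull out 2: (2/21) = -1  (since 21 mod 8 = 5)
  (1/21) = 1
Product of signs = -1
(369/587) = -1

-1


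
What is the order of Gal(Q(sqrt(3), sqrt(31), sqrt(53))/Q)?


The 3 square roots of distinct primes are multiplicatively independent over Q,
so [K:Q] = 2^3 and Gal(K/Q) is isomorphic to (Z/2Z)^3.
|Gal| = 2^3 = 8

8


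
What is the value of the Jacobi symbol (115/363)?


Compute (115/363) via quadratic reciprocity:
  reciprocity: (115/363) -> -(363/115)
  reduce: (18/115)
  pull out 2: (2/115) = -1  (since 115 mod 8 = 3)
  reciprocity: (9/115) -> +(115/9)
  reduce: (7/9)
  reciprocity: (7/9) -> +(9/7)
  reduce: (2/7)
  pull out 2: (2/7) = +1  (since 7 mod 8 = 7)
  (1/7) = 1
Product of signs = 1

1


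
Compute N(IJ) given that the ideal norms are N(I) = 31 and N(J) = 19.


N(IJ) = N(I) * N(J)
= 31 * 19
= 589

589


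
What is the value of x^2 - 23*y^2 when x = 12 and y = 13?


x^2 - d*y^2
= 12^2 - 23*13^2
= 144 - 3887
= -3743

-3743


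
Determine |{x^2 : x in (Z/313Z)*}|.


For prime p, the number of non-zero quadratic residues is (p-1)/2.
= (313-1)/2
= 156

156


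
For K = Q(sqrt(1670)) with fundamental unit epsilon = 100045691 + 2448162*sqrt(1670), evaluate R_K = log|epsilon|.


epsilon = 100045691 + 2448162*sqrt(1670)
= 2.0009e+08
R = ln(2.0009e+08)
= 19.1143

19.1143


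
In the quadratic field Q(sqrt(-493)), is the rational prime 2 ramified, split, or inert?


K = Q(sqrt(-493)). Since d mod 4 = 3, disc(K) = -1972.
Check p | disc: -1972 mod 2 = 0.
p divides disc, so p ramifies: (p) = P^2 with e=2, f=1, g=1.
Therefore p is ramified.

ramified


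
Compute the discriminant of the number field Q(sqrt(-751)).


For K = Q(sqrt(d)) with d squarefree: disc(K) = d if d = 1 mod 4, and disc(K) = 4d if d = 2 or 3 mod 4.
Here d = -751, and d mod 4 = 1.
d = 1 mod 4 (O_K = Z[(1+sqrt(d))/2]), so disc(K) = d = -751

-751


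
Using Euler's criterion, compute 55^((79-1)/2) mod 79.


p = 79 is prime and the exponent is (p-1)/2 = 39, so by Euler's criterion 55^39 = (55/79) = +1 or -1 mod 79.
Compute by square-and-multiply:
  39 = 32 + 4 + 2 + 1 (binary 100111)
  Repeated squaring mod 79: 55^1 = 55, 55^2 = 23, 55^4 = 55, 55^8 = 23, 55^16 = 55, 55^32 = 23
  55^39 = 55^32 * 55^4 * 55^2 * 55^1 = 23 * 55 * 23 * 55 mod 79
    23 * 55 = 1265 = 1 mod 79
    1 * 23 = 23 = 23 mod 79
    23 * 55 = 1265 = 1 mod 79
  55^39 = 1 mod 79
Result 1: 55 is a quadratic residue mod 79.
55^39 mod 79 = 1

1


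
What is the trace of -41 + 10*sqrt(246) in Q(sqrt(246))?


Tr(a + b*sqrt(d)) = (a + b*sqrt(d)) + (a - b*sqrt(d)) = 2a
= 2 * (-41)
= -82

-82


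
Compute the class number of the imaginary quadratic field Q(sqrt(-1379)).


K = Q(sqrt(-1379)). d mod 4 = 1, so D = disc(K) = d = -1379
h(K) equals the number of primitive reduced positive-definite forms (a, b, c) = a*x^2 + b*x*y + c*y^2 with b^2 - 4ac = D,
where reduced means |b| <= a <= c, with b >= 0 whenever |b| = a or a = c, and primitive means gcd(a, b, c) = 1.
Reduced forces 3a^2 <= |D| = 1379, so 1 <= a <= 21; b must have the parity of D, and c = (b^2 - D)/(4a) must be an integer >= a.
Enumerate a = 1..21, b in [-a, a]:
  a=1: (1, 1, 345)  [1]
  a=2: none
  a=3: (3, -1, 115), (3, 1, 115)  [2]
  a=4: none
  a=5: (5, -1, 69), (5, 1, 69)  [2]
  a=6: none
  a=7: (7, 7, 51)  [1]
  a=8: none
  a=9: (9, -5, 39), (9, 5, 39)  [2]
  a=10..12: none
  a=13: (13, -5, 27), (13, 5, 27)  [2]
  a=14: none
  a=15: (15, -11, 25), (15, -1, 23), (15, 1, 23), (15, 11, 25)  [4]
  a=16: none
  a=17: (17, -7, 21), (17, 7, 21)  [2]
  a=18..21: none
Total reduced forms: 1 + 2 + 2 + 1 + 2 + 2 + 4 + 2 = 16
h = 16

16


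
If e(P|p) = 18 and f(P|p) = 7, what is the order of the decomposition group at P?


|D_P| = e * f
= 18 * 7
= 126

126


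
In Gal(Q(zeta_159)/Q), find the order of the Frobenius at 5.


The Frobenius at p in Gal(Q(zeta_n)/Q) = (Z/nZ)* is the class of p, so its order is ord_159(5), the smallest k >= 1 with 5^k = 1 mod 159.
n = 159 = 3 * 53, phi(159) = 104; the order divides phi(n).
Divisors of 104: 1, 2, 4, 8, 13, 26, 52, 104
Repeated squaring mod 159: 5^1 = 5, 5^2 = 25, 5^4 = 148, 5^8 = 121, 5^16 = 13, 5^32 = 10, 5^64 = 100
Test divisors in increasing order:
  k=1: 5^1 = 5 mod 159
  k=2: 5^2 = 25 mod 159
  k=4: 5^4 = 148 mod 159
  k=8: 5^8 = 121 mod 159
  k=13: 5^13 = 121 * 148 * 5 = 23 mod 159
  k=26: 5^26 = 13 * 121 * 25 = 52 mod 159
  k=52: 5^52 = 10 * 13 * 148 = 1 mod 159  <- first divisor giving 1
Order = 52

52


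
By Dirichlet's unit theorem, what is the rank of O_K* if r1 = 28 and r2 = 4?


By Dirichlet's unit theorem:
rank = r1 + r2 - 1
= 28 + 4 - 1
= 31

31


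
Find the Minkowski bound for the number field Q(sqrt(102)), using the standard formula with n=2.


d = 102, d mod 4 = 2, so disc(K) = 4d = 408; |disc(K)| = 408
Real quadratic field, so n = 2, s = r2 = 0, r1 = 2
M = (n!/n^n) * (4/pi)^s * sqrt(|disc(K)|) = (2!/2^2) * (4/pi)^0 * sqrt(408)
= 0.5 * 1.000000 * 20.199010
= 10.0995

10.0995


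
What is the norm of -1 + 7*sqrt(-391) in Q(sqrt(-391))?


N(a + b*sqrt(d)) = a^2 - d*b^2
= (-1)^2 - (-391)*(7)^2
= 1 + 19159
= 19160

19160


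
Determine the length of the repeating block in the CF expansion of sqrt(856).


Run the CF algorithm for sqrt(856).
a_0 = floor(sqrt(856)) = 29; set m_0=0, q_0=1.
Recurrence: m' = q*a - m,  q' = (d - m'^2)/q,  a' = floor((a_0 + m')/q').
  step 1: m=29, q=15, a=3
  step 2: m=16, q=40, a=1
  step 3: m=24, q=7, a=7
  step 4: m=25, q=33, a=1
  step 5: m=8, q=24, a=1
  step 6: m=16, q=25, a=1
  step 7: m=9, q=31, a=1
  step 8: m=22, q=12, a=4
  step 9: m=26, q=15, a=3
  step 10: m=19, q=33, a=1
  step 11: m=14, q=20, a=2
  step 12: m=26, q=9, a=6
  step 13: m=28, q=8, a=7
  step 14: m=28, q=9, a=6
  step 15: m=26, q=20, a=2
  step 16: m=14, q=33, a=1
  step 17: m=19, q=15, a=3
  step 18: m=26, q=12, a=4
  step 19: m=22, q=31, a=1
  step 20: m=9, q=25, a=1
  step 21: m=16, q=24, a=1
  step 22: m=8, q=33, a=1
  step 23: m=25, q=7, a=7
  step 24: m=24, q=40, a=1
  step 25: m=16, q=15, a=3
  step 26: m=29, q=1, a=58
a_26 = 2*a_0 = 58, so the period closes here.
sqrt(856) = [29; 3, 1, 7, 1, 1, 1, 1, 4, 3, 1, 2, 6, 7, 6, 2, 1, 3, 4, 1, 1, 1, 1, 7, 1, 3, 58]
Period length = 26

26


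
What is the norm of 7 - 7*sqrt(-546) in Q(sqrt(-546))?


N(a + b*sqrt(d)) = a^2 - d*b^2
= (7)^2 - (-546)*(-7)^2
= 49 + 26754
= 26803

26803


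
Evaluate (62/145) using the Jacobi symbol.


Compute (62/145) via quadratic reciprocity:
  pull out 2: (2/145) = +1  (since 145 mod 8 = 1)
  reciprocity: (31/145) -> +(145/31)
  reduce: (21/31)
  reciprocity: (21/31) -> +(31/21)
  reduce: (10/21)
  pull out 2: (2/21) = -1  (since 21 mod 8 = 5)
  reciprocity: (5/21) -> +(21/5)
  reduce: (1/5)
  (1/5) = 1
Product of signs = -1

-1


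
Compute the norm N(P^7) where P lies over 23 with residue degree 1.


N(P^a) = p^(a*f)
= 23^(7*1)
= 23^7
= 3404825447

3404825447


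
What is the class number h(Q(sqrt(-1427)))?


K = Q(sqrt(-1427)). d mod 4 = 1, so D = disc(K) = d = -1427
h(K) equals the number of primitive reduced positive-definite forms (a, b, c) = a*x^2 + b*x*y + c*y^2 with b^2 - 4ac = D,
where reduced means |b| <= a <= c, with b >= 0 whenever |b| = a or a = c, and primitive means gcd(a, b, c) = 1.
Reduced forces 3a^2 <= |D| = 1427, so 1 <= a <= 21; b must have the parity of D, and c = (b^2 - D)/(4a) must be an integer >= a.
Enumerate a = 1..21, b in [-a, a]:
  a=1: (1, 1, 357)  [1]
  a=2: none
  a=3: (3, -1, 119), (3, 1, 119)  [2]
  a=4..6: none
  a=7: (7, -1, 51), (7, 1, 51)  [2]
  a=8: none
  a=9: (9, -7, 41), (9, 7, 41)  [2]
  a=10: none
  a=11: (11, -5, 33), (11, 5, 33)  [2]
  a=12: none
  a=13: (13, -9, 29), (13, 9, 29)  [2]
  a=14..16: none
  a=17: (17, -1, 21), (17, 1, 21)  [2]
  a=18: none
  a=19: (19, -13, 21), (19, 13, 21)  [2]
  a=20..21: none
Total reduced forms: 1 + 2 + 2 + 2 + 2 + 2 + 2 + 2 = 15
h = 15

15


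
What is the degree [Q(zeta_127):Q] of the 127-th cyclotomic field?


The degree equals Euler's totient phi(127).
127 = 127
phi(127) = 126

126


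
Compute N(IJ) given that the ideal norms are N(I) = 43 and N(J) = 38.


N(IJ) = N(I) * N(J)
= 43 * 38
= 1634

1634


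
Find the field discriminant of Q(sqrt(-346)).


For K = Q(sqrt(d)) with d squarefree: disc(K) = d if d = 1 mod 4, and disc(K) = 4d if d = 2 or 3 mod 4.
Here d = -346, and d mod 4 = 2.
d = 2 mod 4, not 1 (O_K = Z[sqrt(d)]), so disc(K) = 4d = 4 * (-346) = -1384

-1384


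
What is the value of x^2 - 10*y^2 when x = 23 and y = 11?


x^2 - d*y^2
= 23^2 - 10*11^2
= 529 - 1210
= -681

-681


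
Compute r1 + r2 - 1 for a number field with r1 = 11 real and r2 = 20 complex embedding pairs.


By Dirichlet's unit theorem:
rank = r1 + r2 - 1
= 11 + 20 - 1
= 30

30


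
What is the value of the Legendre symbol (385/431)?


p = 431 is prime, so compute (385/431) with the reciprocity algorithm (Jacobi-symbol steps: pull out 2s via (2/n), flip via reciprocity, reduce):
  reciprocity: (385/431) -> +(431/385)
  reduce: (46/385)
  pull out 2: (2/385) = +1  (since 385 mod 8 = 1)
  reciprocity: (23/385) -> +(385/23)
  reduce: (17/23)
  reciprocity: (17/23) -> +(23/17)
  reduce: (6/17)
  pull out 2: (2/17) = +1  (since 17 mod 8 = 1)
  reciprocity: (3/17) -> +(17/3)
  reduce: (2/3)
  pull out 2: (2/3) = -1  (since 3 mod 8 = 3)
  (1/3) = 1
Product of signs = -1
(385/431) = -1

-1


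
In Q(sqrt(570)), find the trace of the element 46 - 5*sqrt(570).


Tr(a + b*sqrt(d)) = (a + b*sqrt(d)) + (a - b*sqrt(d)) = 2a
= 2 * (46)
= 92

92


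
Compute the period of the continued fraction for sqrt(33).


Run the CF algorithm for sqrt(33).
a_0 = floor(sqrt(33)) = 5; set m_0=0, q_0=1.
Recurrence: m' = q*a - m,  q' = (d - m'^2)/q,  a' = floor((a_0 + m')/q').
  step 1: m=5, q=8, a=1
  step 2: m=3, q=3, a=2
  step 3: m=3, q=8, a=1
  step 4: m=5, q=1, a=10
a_4 = 2*a_0 = 10, so the period closes here.
sqrt(33) = [5; 1, 2, 1, 10]
Period length = 4

4


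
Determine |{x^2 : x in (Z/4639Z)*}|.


For prime p, the number of non-zero quadratic residues is (p-1)/2.
= (4639-1)/2
= 2319

2319


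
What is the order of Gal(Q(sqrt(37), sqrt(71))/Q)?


The 2 square roots of distinct primes are multiplicatively independent over Q,
so [K:Q] = 2^2 and Gal(K/Q) is isomorphic to (Z/2Z)^2.
|Gal| = 2^2 = 4

4


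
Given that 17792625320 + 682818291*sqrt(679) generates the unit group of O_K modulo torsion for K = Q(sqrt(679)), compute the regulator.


epsilon = 17792625320 + 682818291*sqrt(679)
= 3.5585e+10
R = ln(3.5585e+10)
= 24.2952

24.2952


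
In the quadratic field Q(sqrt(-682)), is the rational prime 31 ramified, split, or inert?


K = Q(sqrt(-682)). Since d mod 4 = 2, disc(K) = -2728.
Check p | disc: -2728 mod 31 = 0.
p divides disc, so p ramifies: (p) = P^2 with e=2, f=1, g=1.
Therefore p is ramified.

ramified


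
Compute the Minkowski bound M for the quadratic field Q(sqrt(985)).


d = 985, d mod 4 = 1, so disc(K) = d = 985; |disc(K)| = 985
Real quadratic field, so n = 2, s = r2 = 0, r1 = 2
M = (n!/n^n) * (4/pi)^s * sqrt(|disc(K)|) = (2!/2^2) * (4/pi)^0 * sqrt(985)
= 0.5 * 1.000000 * 31.384710
= 15.6924

15.6924


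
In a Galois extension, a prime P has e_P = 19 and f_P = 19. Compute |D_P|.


|D_P| = e * f
= 19 * 19
= 361

361


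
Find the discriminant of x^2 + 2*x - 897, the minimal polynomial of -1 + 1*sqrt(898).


The element -1 + 1*sqrt(898) has minimal polynomial:
x^2 + 2*x - 897
Discriminant = (2)^2 - 4*(-897)
= 4 + 3588
= 3592

3592


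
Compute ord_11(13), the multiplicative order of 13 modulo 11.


We want ord_11(13), the smallest k >= 1 with 13^k = 1 mod 11.
n = 11 = 11, phi(11) = 10; the order divides phi(n).
Divisors of 10: 1, 2, 5, 10
Repeated squaring mod 11: 13^1 = 2, 13^2 = 4, 13^4 = 5, 13^8 = 3
Test divisors in increasing order:
  k=1: 13^1 = 2 mod 11
  k=2: 13^2 = 4 mod 11
  k=5: 13^5 = 5 * 2 = 10 mod 11
  k=10: 13^10 = 3 * 4 = 1 mod 11  <- first divisor giving 1
Order = 10

10


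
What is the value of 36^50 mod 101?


p = 101 is prime and the exponent is (p-1)/2 = 50, so by Euler's criterion 36^50 = (36/101) = +1 or -1 mod 101.
Compute by square-and-multiply:
  50 = 32 + 16 + 2 (binary 110010)
  Repeated squaring mod 101: 36^1 = 36, 36^2 = 84, 36^4 = 87, 36^8 = 95, 36^16 = 36, 36^32 = 84
  36^50 = 36^32 * 36^16 * 36^2 = 84 * 36 * 84 mod 101
    84 * 36 = 3024 = 95 mod 101
    95 * 84 = 7980 = 1 mod 101
  36^50 = 1 mod 101
Result 1: 36 is a quadratic residue mod 101.
36^50 mod 101 = 1

1


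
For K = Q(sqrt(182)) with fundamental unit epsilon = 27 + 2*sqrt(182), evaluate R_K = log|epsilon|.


epsilon = 27 + 2*sqrt(182)
= 53.9815
R = ln(53.9815)
= 3.9886

3.9886


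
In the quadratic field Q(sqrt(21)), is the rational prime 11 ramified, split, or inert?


K = Q(sqrt(21)). Since d mod 4 = 1, disc(K) = 21.
Check p | disc: 21 mod 11 = 10.
p does not divide disc. Compute Legendre symbol (d/p):
10^((11-1)/2) mod 11 = -1
(d/p) = -1, so p is inert: (p) stays prime with e=1, f=2, g=1.
Therefore p is inert.

inert


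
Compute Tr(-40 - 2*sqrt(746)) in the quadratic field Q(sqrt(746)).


Tr(a + b*sqrt(d)) = (a + b*sqrt(d)) + (a - b*sqrt(d)) = 2a
= 2 * (-40)
= -80

-80


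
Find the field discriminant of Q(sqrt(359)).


For K = Q(sqrt(d)) with d squarefree: disc(K) = d if d = 1 mod 4, and disc(K) = 4d if d = 2 or 3 mod 4.
Here d = 359, and d mod 4 = 3.
d = 3 mod 4, not 1 (O_K = Z[sqrt(d)]), so disc(K) = 4d = 4 * (359) = 1436

1436


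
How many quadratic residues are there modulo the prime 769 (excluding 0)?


For prime p, the number of non-zero quadratic residues is (p-1)/2.
= (769-1)/2
= 384

384


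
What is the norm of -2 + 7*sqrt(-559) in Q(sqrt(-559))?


N(a + b*sqrt(d)) = a^2 - d*b^2
= (-2)^2 - (-559)*(7)^2
= 4 + 27391
= 27395

27395


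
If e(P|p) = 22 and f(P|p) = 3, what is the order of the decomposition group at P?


|D_P| = e * f
= 22 * 3
= 66

66


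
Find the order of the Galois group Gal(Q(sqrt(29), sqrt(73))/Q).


The 2 square roots of distinct primes are multiplicatively independent over Q,
so [K:Q] = 2^2 and Gal(K/Q) is isomorphic to (Z/2Z)^2.
|Gal| = 2^2 = 4

4


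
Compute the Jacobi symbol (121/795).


Compute (121/795) via quadratic reciprocity:
  reciprocity: (121/795) -> +(795/121)
  reduce: (69/121)
  reciprocity: (69/121) -> +(121/69)
  reduce: (52/69)
  pull out 2: (2/69) = -1  (since 69 mod 8 = 5)
  pull out 2: (2/69) = -1  (since 69 mod 8 = 5)
  reciprocity: (13/69) -> +(69/13)
  reduce: (4/13)
  pull out 2: (2/13) = -1  (since 13 mod 8 = 5)
  pull out 2: (2/13) = -1  (since 13 mod 8 = 5)
  (1/13) = 1
Product of signs = 1

1


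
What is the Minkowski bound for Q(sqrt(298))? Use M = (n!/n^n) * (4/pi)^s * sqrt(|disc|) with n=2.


d = 298, d mod 4 = 2, so disc(K) = 4d = 1192; |disc(K)| = 1192
Real quadratic field, so n = 2, s = r2 = 0, r1 = 2
M = (n!/n^n) * (4/pi)^s * sqrt(|disc(K)|) = (2!/2^2) * (4/pi)^0 * sqrt(1192)
= 0.5 * 1.000000 * 34.525353
= 17.2627

17.2627


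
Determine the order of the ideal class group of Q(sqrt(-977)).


K = Q(sqrt(-977)). d mod 4 = 3, so D = disc(K) = 4d = -3908
h(K) equals the number of primitive reduced positive-definite forms (a, b, c) = a*x^2 + b*x*y + c*y^2 with b^2 - 4ac = D,
where reduced means |b| <= a <= c, with b >= 0 whenever |b| = a or a = c, and primitive means gcd(a, b, c) = 1.
Reduced forces 3a^2 <= |D| = 3908, so 1 <= a <= 36; b must have the parity of D, and c = (b^2 - D)/(4a) must be an integer >= a.
Enumerate a = 1..36, b in [-a, a]:
  a=1: (1, 0, 977)  [1]
  a=2: (2, 2, 489)  [1]
  a=3: (3, -2, 326), (3, 2, 326)  [2]
  a=4..5: none
  a=6: (6, -2, 163), (6, 2, 163)  [2]
  a=7..8: none
  a=9: (9, -4, 109), (9, 4, 109)  [2]
  a=10..16: none
  a=17: (17, -6, 58), (17, 6, 58)  [2]
  a=18: (18, -14, 57), (18, 14, 57)  [2]
  a=19: (19, -14, 54), (19, 14, 54)  [2]
  a=20..22: none
  a=23: (23, -18, 46), (23, 18, 46)  [2]
  a=24..26: none
  a=27: (27, -14, 38), (27, 14, 38)  [2]
  a=28: none
  a=29: (29, -6, 34), (29, 6, 34)  [2]
  a=30..36: none
Total reduced forms: 1 + 1 + 2 + 2 + 2 + 2 + 2 + 2 + 2 + 2 + 2 = 20
h = 20

20


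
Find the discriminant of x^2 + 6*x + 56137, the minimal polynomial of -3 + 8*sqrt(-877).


The element -3 + 8*sqrt(-877) has minimal polynomial:
x^2 + 6*x + 56137
Discriminant = (6)^2 - 4*(56137)
= 36 - 224548
= -224512

-224512


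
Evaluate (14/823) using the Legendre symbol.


p = 823 is prime, so compute (14/823) with the reciprocity algorithm (Jacobi-symbol steps: pull out 2s via (2/n), flip via reciprocity, reduce):
  pull out 2: (2/823) = +1  (since 823 mod 8 = 7)
  reciprocity: (7/823) -> -(823/7)
  reduce: (4/7)
  pull out 2: (2/7) = +1  (since 7 mod 8 = 7)
  pull out 2: (2/7) = +1  (since 7 mod 8 = 7)
  (1/7) = 1
Product of signs = -1
(14/823) = -1

-1


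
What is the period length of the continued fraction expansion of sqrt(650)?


Run the CF algorithm for sqrt(650).
a_0 = floor(sqrt(650)) = 25; set m_0=0, q_0=1.
Recurrence: m' = q*a - m,  q' = (d - m'^2)/q,  a' = floor((a_0 + m')/q').
  step 1: m=25, q=25, a=2
  step 2: m=25, q=1, a=50
a_2 = 2*a_0 = 50, so the period closes here.
sqrt(650) = [25; 2, 50]
Period length = 2

2


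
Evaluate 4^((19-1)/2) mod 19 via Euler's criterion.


p = 19 is prime and the exponent is (p-1)/2 = 9, so by Euler's criterion 4^9 = (4/19) = +1 or -1 mod 19.
Compute by square-and-multiply:
  9 = 8 + 1 (binary 1001)
  Repeated squaring mod 19: 4^1 = 4, 4^2 = 16, 4^4 = 9, 4^8 = 5
  4^9 = 4^8 * 4^1 = 5 * 4 mod 19
    5 * 4 = 20 = 1 mod 19
  4^9 = 1 mod 19
Result 1: 4 is a quadratic residue mod 19.
4^9 mod 19 = 1

1


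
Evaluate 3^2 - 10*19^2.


x^2 - d*y^2
= 3^2 - 10*19^2
= 9 - 3610
= -3601

-3601


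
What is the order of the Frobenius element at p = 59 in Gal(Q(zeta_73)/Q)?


The Frobenius at p in Gal(Q(zeta_n)/Q) = (Z/nZ)* is the class of p, so its order is ord_73(59), the smallest k >= 1 with 59^k = 1 mod 73.
n = 73 = 73, phi(73) = 72; the order divides phi(n).
Divisors of 72: 1, 2, 3, 4, 6, 8, 9, 12, 18, 24, 36, 72
Repeated squaring mod 73: 59^1 = 59, 59^2 = 50, 59^4 = 18, 59^8 = 32, 59^16 = 2, 59^32 = 4, 59^64 = 16
Test divisors in increasing order:
  k=1: 59^1 = 59 mod 73
  k=2: 59^2 = 50 mod 73
  k=3: 59^3 = 50 * 59 = 30 mod 73
  k=4: 59^4 = 18 mod 73
  k=6: 59^6 = 18 * 50 = 24 mod 73
  k=8: 59^8 = 32 mod 73
  k=9: 59^9 = 32 * 59 = 63 mod 73
  k=12: 59^12 = 32 * 18 = 65 mod 73
  k=18: 59^18 = 2 * 50 = 27 mod 73
  k=24: 59^24 = 2 * 32 = 64 mod 73
  k=36: 59^36 = 4 * 18 = 72 mod 73
  k=72: 59^72 = 16 * 32 = 1 mod 73  <- first divisor giving 1
Order = 72

72


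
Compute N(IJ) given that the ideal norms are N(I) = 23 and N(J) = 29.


N(IJ) = N(I) * N(J)
= 23 * 29
= 667

667


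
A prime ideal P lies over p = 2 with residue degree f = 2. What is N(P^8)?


N(P^a) = p^(a*f)
= 2^(8*2)
= 2^16
= 65536

65536


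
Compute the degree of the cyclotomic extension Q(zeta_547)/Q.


The degree equals Euler's totient phi(547).
547 = 547
phi(547) = 546

546


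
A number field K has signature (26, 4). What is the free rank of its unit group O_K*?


By Dirichlet's unit theorem:
rank = r1 + r2 - 1
= 26 + 4 - 1
= 29

29


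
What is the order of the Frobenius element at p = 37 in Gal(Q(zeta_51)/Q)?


The Frobenius at p in Gal(Q(zeta_n)/Q) = (Z/nZ)* is the class of p, so its order is ord_51(37), the smallest k >= 1 with 37^k = 1 mod 51.
n = 51 = 3 * 17, phi(51) = 32; the order divides phi(n).
Divisors of 32: 1, 2, 4, 8, 16, 32
Repeated squaring mod 51: 37^1 = 37, 37^2 = 43, 37^4 = 13, 37^8 = 16, 37^16 = 1, 37^32 = 1
Test divisors in increasing order:
  k=1: 37^1 = 37 mod 51
  k=2: 37^2 = 43 mod 51
  k=4: 37^4 = 13 mod 51
  k=8: 37^8 = 16 mod 51
  k=16: 37^16 = 1 mod 51  <- first divisor giving 1
Order = 16

16


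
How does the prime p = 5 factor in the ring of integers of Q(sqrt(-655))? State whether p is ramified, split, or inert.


K = Q(sqrt(-655)). Since d mod 4 = 1, disc(K) = -655.
Check p | disc: -655 mod 5 = 0.
p divides disc, so p ramifies: (p) = P^2 with e=2, f=1, g=1.
Therefore p is ramified.

ramified


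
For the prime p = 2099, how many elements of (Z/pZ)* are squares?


For prime p, the number of non-zero quadratic residues is (p-1)/2.
= (2099-1)/2
= 1049

1049


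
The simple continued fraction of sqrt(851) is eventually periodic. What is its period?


Run the CF algorithm for sqrt(851).
a_0 = floor(sqrt(851)) = 29; set m_0=0, q_0=1.
Recurrence: m' = q*a - m,  q' = (d - m'^2)/q,  a' = floor((a_0 + m')/q').
  step 1: m=29, q=10, a=5
  step 2: m=21, q=41, a=1
  step 3: m=20, q=11, a=4
  step 4: m=24, q=25, a=2
  step 5: m=26, q=7, a=7
  step 6: m=23, q=46, a=1
  step 7: m=23, q=7, a=7
  step 8: m=26, q=25, a=2
  step 9: m=24, q=11, a=4
  step 10: m=20, q=41, a=1
  step 11: m=21, q=10, a=5
  step 12: m=29, q=1, a=58
a_12 = 2*a_0 = 58, so the period closes here.
sqrt(851) = [29; 5, 1, 4, 2, 7, 1, 7, 2, 4, 1, 5, 58]
Period length = 12

12


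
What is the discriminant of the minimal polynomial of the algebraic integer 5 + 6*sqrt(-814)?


The element 5 + 6*sqrt(-814) has minimal polynomial:
x^2 - 10*x + 29329
Discriminant = (-10)^2 - 4*(29329)
= 100 - 117316
= -117216

-117216


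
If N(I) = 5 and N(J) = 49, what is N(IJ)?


N(IJ) = N(I) * N(J)
= 5 * 49
= 245

245


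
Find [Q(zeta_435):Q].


The degree equals Euler's totient phi(435).
435 = 3 * 5 * 29
phi(435) = 224

224


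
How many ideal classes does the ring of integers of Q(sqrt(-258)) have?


K = Q(sqrt(-258)). d mod 4 = 2, so D = disc(K) = 4d = -1032
h(K) equals the number of primitive reduced positive-definite forms (a, b, c) = a*x^2 + b*x*y + c*y^2 with b^2 - 4ac = D,
where reduced means |b| <= a <= c, with b >= 0 whenever |b| = a or a = c, and primitive means gcd(a, b, c) = 1.
Reduced forces 3a^2 <= |D| = 1032, so 1 <= a <= 18; b must have the parity of D, and c = (b^2 - D)/(4a) must be an integer >= a.
Enumerate a = 1..18, b in [-a, a]:
  a=1: (1, 0, 258)  [1]
  a=2: (2, 0, 129)  [1]
  a=3: (3, 0, 86)  [1]
  a=4..5: none
  a=6: (6, 0, 43)  [1]
  a=7: (7, -2, 37), (7, 2, 37)  [2]
  a=8..13: none
  a=14: (14, -12, 21), (14, 12, 21)  [2]
  a=15..18: none
Total reduced forms: 1 + 1 + 1 + 1 + 2 + 2 = 8
h = 8

8


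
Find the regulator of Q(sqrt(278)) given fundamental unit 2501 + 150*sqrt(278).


epsilon = 2501 + 150*sqrt(278)
= 5001.9998
R = ln(5001.9998)
= 8.5176

8.5176


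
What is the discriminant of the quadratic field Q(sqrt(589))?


For K = Q(sqrt(d)) with d squarefree: disc(K) = d if d = 1 mod 4, and disc(K) = 4d if d = 2 or 3 mod 4.
Here d = 589, and d mod 4 = 1.
d = 1 mod 4 (O_K = Z[(1+sqrt(d))/2]), so disc(K) = d = 589

589


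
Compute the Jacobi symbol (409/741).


Compute (409/741) via quadratic reciprocity:
  reciprocity: (409/741) -> +(741/409)
  reduce: (332/409)
  pull out 2: (2/409) = +1  (since 409 mod 8 = 1)
  pull out 2: (2/409) = +1  (since 409 mod 8 = 1)
  reciprocity: (83/409) -> +(409/83)
  reduce: (77/83)
  reciprocity: (77/83) -> +(83/77)
  reduce: (6/77)
  pull out 2: (2/77) = -1  (since 77 mod 8 = 5)
  reciprocity: (3/77) -> +(77/3)
  reduce: (2/3)
  pull out 2: (2/3) = -1  (since 3 mod 8 = 3)
  (1/3) = 1
Product of signs = 1

1


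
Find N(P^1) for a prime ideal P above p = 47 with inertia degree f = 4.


N(P^a) = p^(a*f)
= 47^(1*4)
= 47^4
= 4879681

4879681


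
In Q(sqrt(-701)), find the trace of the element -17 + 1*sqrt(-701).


Tr(a + b*sqrt(d)) = (a + b*sqrt(d)) + (a - b*sqrt(d)) = 2a
= 2 * (-17)
= -34

-34


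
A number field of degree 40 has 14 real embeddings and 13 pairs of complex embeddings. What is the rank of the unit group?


By Dirichlet's unit theorem:
rank = r1 + r2 - 1
= 14 + 13 - 1
= 26

26


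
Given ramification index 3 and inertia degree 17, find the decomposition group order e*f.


|D_P| = e * f
= 3 * 17
= 51

51


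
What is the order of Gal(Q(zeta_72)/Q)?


|Gal(Q(zeta_72)/Q)| = phi(72)
= 24

24
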